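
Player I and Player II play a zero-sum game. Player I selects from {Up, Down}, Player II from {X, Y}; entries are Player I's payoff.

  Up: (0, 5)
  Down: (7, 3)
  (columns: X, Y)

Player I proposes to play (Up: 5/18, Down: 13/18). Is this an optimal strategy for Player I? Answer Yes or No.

No

Against X this mix gives (5/18)·0 + (13/18)·7 = 91/18.
Against Y this mix gives (5/18)·5 + (13/18)·3 = 32/9.
Player II will play Y, holding Player I to 32/9. Shifting weight toward the row that does better against Y would raise this floor (the equalizing mix achieves 35/9 against both Y and X), so the proposed strategy is not optimal.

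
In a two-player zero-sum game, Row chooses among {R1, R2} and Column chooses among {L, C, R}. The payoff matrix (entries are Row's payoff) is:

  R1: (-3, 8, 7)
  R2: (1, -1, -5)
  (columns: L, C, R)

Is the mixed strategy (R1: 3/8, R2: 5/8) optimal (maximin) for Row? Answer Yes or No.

Against L this mix gives (3/8)·(-3) + (5/8)·1 = -1/2.
Against C this mix gives (3/8)·8 + (5/8)·(-1) = 19/8.
Against R this mix gives (3/8)·7 + (5/8)·(-5) = -1/2.
All of Column's active replies (L, R) yield -1/2, and no column does worse for Row. The mix makes Column indifferent and guarantees -1/2, so it is optimal.

Yes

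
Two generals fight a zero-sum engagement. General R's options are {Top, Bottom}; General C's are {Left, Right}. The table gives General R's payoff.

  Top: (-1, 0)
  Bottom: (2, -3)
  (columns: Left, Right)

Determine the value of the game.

-1/2

Row minima: Top → -1, Bottom → -3; maximin = -1.
Column maxima: Left → 2, Right → 0; minimax = 0.
-1 ≠ 0, so there is no saddle point; optimal play is mixed.
Let General R play Top with probability p. Expected payoff against Left: (-1)p + 2(1−p) = −3p + 2; against Right: 0p + (-3)(1−p) = 3p − 3.
Setting these equal: −3p + 2 = 3p − 3 ⇒ −6p = -5 ⇒ p = 5/6, and the value is (-3)·(5/6) + 2 = -1/2.
For General C: with q = P(Left), equating Top's and Bottom's payoffs gives −q = 5q − 3 ⇒ q = 1/2.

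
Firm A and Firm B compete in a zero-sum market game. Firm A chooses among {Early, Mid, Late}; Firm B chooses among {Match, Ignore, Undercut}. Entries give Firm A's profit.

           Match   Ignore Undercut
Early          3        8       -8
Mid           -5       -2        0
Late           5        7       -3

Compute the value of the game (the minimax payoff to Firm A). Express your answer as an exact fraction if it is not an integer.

Row minima: Early → -8, Mid → -5, Late → -3; maximin = -3.
Column maxima: Match → 5, Ignore → 8, Undercut → 0; minimax = 0.
-3 ≠ 0, so there is no saddle point; optimal play is mixed.
Ignore is strictly dominated by Match (it gives Firm A strictly more in every row), so Firm B never plays it.
With Ignore eliminated, Early is strictly dominated by Late (Late gives Firm A strictly more in every remaining column), so Firm A never plays it.
On the remaining 2×2 (Mid, Late vs Match, Undercut):
Let Firm A play Mid with probability p. Expected payoff against Match: (-5)p + 5(1−p) = −10p + 5; against Undercut: 0p + (-3)(1−p) = 3p − 3.
Setting these equal: −10p + 5 = 3p − 3 ⇒ −13p = -8 ⇒ p = 8/13, and the value is (-10)·(8/13) + 5 = -15/13.
For Firm B: with q = P(Match), equating Mid's and Late's payoffs gives −5q = 8q − 3 ⇒ q = 3/13.

-15/13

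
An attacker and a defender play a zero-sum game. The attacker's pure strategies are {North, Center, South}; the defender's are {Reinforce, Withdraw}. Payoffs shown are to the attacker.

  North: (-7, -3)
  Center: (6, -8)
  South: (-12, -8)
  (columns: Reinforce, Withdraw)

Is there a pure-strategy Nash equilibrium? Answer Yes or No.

Row minima: North → -7, Center → -8, South → -12; maximin = -7.
Column maxima: Reinforce → 6, Withdraw → -3; minimax = -3.
-7 ≠ -3, so no pure-strategy equilibrium exists.

No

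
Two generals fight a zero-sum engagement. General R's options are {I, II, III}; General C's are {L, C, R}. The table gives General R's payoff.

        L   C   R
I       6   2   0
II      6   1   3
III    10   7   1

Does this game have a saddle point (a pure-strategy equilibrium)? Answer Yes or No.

Row minima: I → 0, II → 1, III → 1; maximin = 1.
Column maxima: L → 10, C → 7, R → 3; minimax = 3.
1 ≠ 3, so no pure-strategy equilibrium exists.

No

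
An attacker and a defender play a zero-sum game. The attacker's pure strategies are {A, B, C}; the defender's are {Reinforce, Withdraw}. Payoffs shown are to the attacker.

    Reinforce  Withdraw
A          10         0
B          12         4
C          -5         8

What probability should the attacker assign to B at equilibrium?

13/21

Row minima: A → 0, B → 4, C → -5; maximin = 4.
Column maxima: Reinforce → 12, Withdraw → 8; minimax = 8.
4 ≠ 8, so there is no saddle point; optimal play is mixed.
A is strictly dominated by B, so the attacker never plays it.
On the remaining 2×2 (B, C vs Reinforce, Withdraw):
Let the attacker play B with probability p. Expected payoff against Reinforce: 12p + (-5)(1−p) = 17p − 5; against Withdraw: 4p + 8(1−p) = −4p + 8.
Setting these equal: 17p − 5 = −4p + 8 ⇒ 21p = 13 ⇒ p = 13/21, and the value is (17)·(13/21) − 5 = 116/21.
For the defender: with q = P(Reinforce), equating B's and C's payoffs gives 8q + 4 = −13q + 8 ⇒ q = 4/21.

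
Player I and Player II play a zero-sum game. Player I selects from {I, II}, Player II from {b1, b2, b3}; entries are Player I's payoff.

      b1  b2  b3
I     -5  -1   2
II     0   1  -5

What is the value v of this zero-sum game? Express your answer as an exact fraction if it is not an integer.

Row minima: I → -5, II → -5; maximin = -5.
Column maxima: b1 → 0, b2 → 1, b3 → 2; minimax = 0.
-5 ≠ 0, so there is no saddle point; optimal play is mixed.
b2 is strictly dominated by b1 (it gives Player I strictly more in every row), so Player II never plays it.
On the remaining 2×2 (I, II vs b1, b3):
Let Player I play I with probability p. Expected payoff against b1: (-5)p + 0(1−p) = −5p; against b3: 2p + (-5)(1−p) = 7p − 5.
Setting these equal: −5p = 7p − 5 ⇒ −12p = -5 ⇒ p = 5/12, and the value is (-5)·(5/12) = -25/12.
For Player II: with q = P(b1), equating I's and II's payoffs gives −7q + 2 = 5q − 5 ⇒ q = 7/12.

-25/12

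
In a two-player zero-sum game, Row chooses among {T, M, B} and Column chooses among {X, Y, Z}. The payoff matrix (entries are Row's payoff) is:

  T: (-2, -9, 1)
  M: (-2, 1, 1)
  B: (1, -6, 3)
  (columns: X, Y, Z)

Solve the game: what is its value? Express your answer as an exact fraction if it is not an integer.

-11/10

Row minima: T → -9, M → -2, B → -6; maximin = -2.
Column maxima: X → 1, Y → 1, Z → 3; minimax = 1.
-2 ≠ 1, so there is no saddle point; optimal play is mixed.
T is strictly dominated by B, so Row never plays it.
Z is strictly dominated by X (it gives Row strictly more in every row), so Column never plays it.
On the remaining 2×2 (M, B vs X, Y):
Let Row play M with probability p. Expected payoff against X: (-2)p + 1(1−p) = −3p + 1; against Y: 1p + (-6)(1−p) = 7p − 6.
Setting these equal: −3p + 1 = 7p − 6 ⇒ −10p = -7 ⇒ p = 7/10, and the value is (-3)·(7/10) + 1 = -11/10.
For Column: with q = P(X), equating M's and B's payoffs gives −3q + 1 = 7q − 6 ⇒ q = 7/10.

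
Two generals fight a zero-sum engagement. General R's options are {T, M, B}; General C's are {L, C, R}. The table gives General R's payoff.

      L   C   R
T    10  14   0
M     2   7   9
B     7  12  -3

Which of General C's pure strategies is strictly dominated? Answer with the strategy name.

L holds General R's payoff strictly below C in every row: 10 < 14, 2 < 7, 7 < 12.
So C is strictly dominated for General C.

C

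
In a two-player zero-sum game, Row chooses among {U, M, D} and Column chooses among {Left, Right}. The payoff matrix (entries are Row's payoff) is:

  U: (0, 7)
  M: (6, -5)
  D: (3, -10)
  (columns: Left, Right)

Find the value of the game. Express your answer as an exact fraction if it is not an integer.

Row minima: U → 0, M → -5, D → -10; maximin = 0.
Column maxima: Left → 6, Right → 7; minimax = 6.
0 ≠ 6, so there is no saddle point; optimal play is mixed.
D is strictly dominated by M, so Row never plays it.
On the remaining 2×2 (U, M vs Left, Right):
Let Row play U with probability p. Expected payoff against Left: 0p + 6(1−p) = −6p + 6; against Right: 7p + (-5)(1−p) = 12p − 5.
Setting these equal: −6p + 6 = 12p − 5 ⇒ −18p = -11 ⇒ p = 11/18, and the value is (-6)·(11/18) + 6 = 7/3.
For Column: with q = P(Left), equating U's and M's payoffs gives −7q + 7 = 11q − 5 ⇒ q = 2/3.

7/3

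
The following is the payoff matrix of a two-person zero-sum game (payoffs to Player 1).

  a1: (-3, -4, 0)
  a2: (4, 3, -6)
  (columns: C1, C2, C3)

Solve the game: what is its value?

Row minima: a1 → -4, a2 → -6; maximin = -4.
Column maxima: C1 → 4, C2 → 3, C3 → 0; minimax = 0.
-4 ≠ 0, so there is no saddle point; optimal play is mixed.
C1 is strictly dominated by C2 (it gives Player 1 strictly more in every row), so Player 2 never plays it.
On the remaining 2×2 (a1, a2 vs C2, C3):
Let Player 1 play a1 with probability p. Expected payoff against C2: (-4)p + 3(1−p) = −7p + 3; against C3: 0p + (-6)(1−p) = 6p − 6.
Setting these equal: −7p + 3 = 6p − 6 ⇒ −13p = -9 ⇒ p = 9/13, and the value is (-7)·(9/13) + 3 = -24/13.
For Player 2: with q = P(C2), equating a1's and a2's payoffs gives −4q = 9q − 6 ⇒ q = 6/13.

-24/13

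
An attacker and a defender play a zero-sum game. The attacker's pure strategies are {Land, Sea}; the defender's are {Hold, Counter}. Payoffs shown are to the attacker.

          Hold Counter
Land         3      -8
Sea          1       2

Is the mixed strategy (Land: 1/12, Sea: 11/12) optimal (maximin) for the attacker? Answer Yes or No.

Against Hold this mix gives (1/12)·3 + (11/12)·1 = 7/6.
Against Counter this mix gives (1/12)·(-8) + (11/12)·2 = 7/6.
All of the defender's active replies (Hold, Counter) yield 7/6, and no column does worse for the attacker. The mix makes the defender indifferent and guarantees 7/6, so it is optimal.

Yes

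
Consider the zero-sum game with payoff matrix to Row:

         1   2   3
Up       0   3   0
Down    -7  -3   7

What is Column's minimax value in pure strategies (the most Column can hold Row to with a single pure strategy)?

0

Column maxima: 1 → 0, 2 → 3, 3 → 7.
The smallest of these is 0.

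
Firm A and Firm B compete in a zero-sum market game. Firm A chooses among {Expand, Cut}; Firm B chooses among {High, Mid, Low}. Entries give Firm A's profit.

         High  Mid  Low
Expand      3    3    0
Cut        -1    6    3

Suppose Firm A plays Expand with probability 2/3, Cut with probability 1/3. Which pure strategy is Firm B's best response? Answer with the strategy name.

Low

If Firm B plays High, Firm A's expected payoff is (2/3)·3 + (1/3)·(-1) = 5/3.
If Firm B plays Mid, Firm A's expected payoff is (2/3)·3 + (1/3)·6 = 4.
If Firm B plays Low, Firm A's expected payoff is (2/3)·0 + (1/3)·3 = 1.
Firm B minimizes Firm A's payoff; the smallest is 1, so the best response is Low.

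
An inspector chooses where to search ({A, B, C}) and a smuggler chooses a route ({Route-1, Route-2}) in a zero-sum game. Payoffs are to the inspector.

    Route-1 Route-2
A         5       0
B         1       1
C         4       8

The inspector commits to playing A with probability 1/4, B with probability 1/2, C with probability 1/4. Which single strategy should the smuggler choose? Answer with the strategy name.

If the smuggler plays Route-1, the inspector's expected payoff is (1/4)·5 + (1/2)·1 + (1/4)·4 = 11/4.
If the smuggler plays Route-2, the inspector's expected payoff is (1/4)·0 + (1/2)·1 + (1/4)·8 = 5/2.
The smuggler minimizes the inspector's payoff; the smallest is 5/2, so the best response is Route-2.

Route-2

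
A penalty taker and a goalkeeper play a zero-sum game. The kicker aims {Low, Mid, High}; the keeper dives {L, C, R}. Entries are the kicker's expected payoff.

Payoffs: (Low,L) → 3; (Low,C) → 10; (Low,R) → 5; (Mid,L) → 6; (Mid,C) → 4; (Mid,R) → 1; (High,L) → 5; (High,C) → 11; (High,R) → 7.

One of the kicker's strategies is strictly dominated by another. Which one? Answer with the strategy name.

High gives a strictly higher payoff than Low against every column: 5 > 3, 11 > 10, 7 > 5.
So Low is strictly dominated and the kicker never plays it.

Low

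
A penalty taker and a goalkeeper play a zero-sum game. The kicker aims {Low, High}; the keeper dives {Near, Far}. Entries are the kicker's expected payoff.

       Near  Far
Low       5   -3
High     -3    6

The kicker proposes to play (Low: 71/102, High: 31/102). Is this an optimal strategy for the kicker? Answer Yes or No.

No

Against Near this mix gives (71/102)·5 + (31/102)·(-3) = 131/51.
Against Far this mix gives (71/102)·(-3) + (31/102)·6 = -9/34.
The keeper will play Far, holding the kicker to -9/34. Shifting weight toward the row that does better against Far would raise this floor (the equalizing mix achieves 21/17 against both Far and Near), so the proposed strategy is not optimal.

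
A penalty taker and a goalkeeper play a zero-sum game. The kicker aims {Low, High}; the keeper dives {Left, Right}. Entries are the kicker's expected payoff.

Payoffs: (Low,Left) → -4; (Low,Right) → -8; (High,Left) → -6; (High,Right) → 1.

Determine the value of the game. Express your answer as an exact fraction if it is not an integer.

Row minima: Low → -8, High → -6; maximin = -6.
Column maxima: Left → -4, Right → 1; minimax = -4.
-6 ≠ -4, so there is no saddle point; optimal play is mixed.
Let the kicker play Low with probability p. Expected payoff against Left: (-4)p + (-6)(1−p) = 2p − 6; against Right: (-8)p + 1(1−p) = −9p + 1.
Setting these equal: 2p − 6 = −9p + 1 ⇒ 11p = 7 ⇒ p = 7/11, and the value is (2)·(7/11) − 6 = -52/11.
For the keeper: with q = P(Left), equating Low's and High's payoffs gives 4q − 8 = −7q + 1 ⇒ q = 9/11.

-52/11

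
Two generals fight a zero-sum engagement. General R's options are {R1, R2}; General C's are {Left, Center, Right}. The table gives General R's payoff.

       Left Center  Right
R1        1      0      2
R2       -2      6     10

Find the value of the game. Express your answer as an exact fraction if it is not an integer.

Row minima: R1 → 0, R2 → -2; maximin = 0.
Column maxima: Left → 1, Center → 6, Right → 10; minimax = 1.
0 ≠ 1, so there is no saddle point; optimal play is mixed.
Right is strictly dominated by Left (it gives General R strictly more in every row), so General C never plays it.
On the remaining 2×2 (R1, R2 vs Left, Center):
Let General R play R1 with probability p. Expected payoff against Left: 1p + (-2)(1−p) = 3p − 2; against Center: 0p + 6(1−p) = −6p + 6.
Setting these equal: 3p − 2 = −6p + 6 ⇒ 9p = 8 ⇒ p = 8/9, and the value is (3)·(8/9) − 2 = 2/3.
For General C: with q = P(Left), equating R1's and R2's payoffs gives q = −8q + 6 ⇒ q = 2/3.

2/3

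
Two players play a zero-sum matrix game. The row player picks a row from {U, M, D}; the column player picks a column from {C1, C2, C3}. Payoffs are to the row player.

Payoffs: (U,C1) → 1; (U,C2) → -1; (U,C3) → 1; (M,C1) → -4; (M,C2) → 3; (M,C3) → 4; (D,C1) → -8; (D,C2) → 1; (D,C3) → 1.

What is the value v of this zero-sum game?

-1/9

Row minima: U → -1, M → -4, D → -8; maximin = -1.
Column maxima: C1 → 1, C2 → 3, C3 → 4; minimax = 1.
-1 ≠ 1, so there is no saddle point; optimal play is mixed.
D is strictly dominated by M, so the row player never plays it.
With D eliminated, C3 is strictly dominated by C2 (it gives the row player strictly more in every remaining row), so the column player never plays it.
On the remaining 2×2 (U, M vs C1, C2):
Let the row player play U with probability p. Expected payoff against C1: 1p + (-4)(1−p) = 5p − 4; against C2: (-1)p + 3(1−p) = −4p + 3.
Setting these equal: 5p − 4 = −4p + 3 ⇒ 9p = 7 ⇒ p = 7/9, and the value is (5)·(7/9) − 4 = -1/9.
For the column player: with q = P(C1), equating U's and M's payoffs gives 2q − 1 = −7q + 3 ⇒ q = 4/9.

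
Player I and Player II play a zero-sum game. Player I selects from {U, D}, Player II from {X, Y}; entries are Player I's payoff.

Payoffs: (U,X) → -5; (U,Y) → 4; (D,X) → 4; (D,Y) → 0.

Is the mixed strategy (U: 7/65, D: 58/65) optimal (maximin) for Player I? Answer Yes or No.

Against X this mix gives (7/65)·(-5) + (58/65)·4 = 197/65.
Against Y this mix gives (7/65)·4 + (58/65)·0 = 28/65.
Player II will play Y, holding Player I to 28/65. Shifting weight toward the row that does better against Y would raise this floor (the equalizing mix achieves 16/13 against both Y and X), so the proposed strategy is not optimal.

No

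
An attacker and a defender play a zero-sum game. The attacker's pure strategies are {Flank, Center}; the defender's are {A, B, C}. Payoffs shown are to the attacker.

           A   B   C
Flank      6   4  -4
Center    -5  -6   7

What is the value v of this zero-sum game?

Row minima: Flank → -4, Center → -6; maximin = -4.
Column maxima: A → 6, B → 4, C → 7; minimax = 4.
-4 ≠ 4, so there is no saddle point; optimal play is mixed.
A is strictly dominated by B (it gives the attacker strictly more in every row), so the defender never plays it.
On the remaining 2×2 (Flank, Center vs B, C):
Let the attacker play Flank with probability p. Expected payoff against B: 4p + (-6)(1−p) = 10p − 6; against C: (-4)p + 7(1−p) = −11p + 7.
Setting these equal: 10p − 6 = −11p + 7 ⇒ 21p = 13 ⇒ p = 13/21, and the value is (10)·(13/21) − 6 = 4/21.
For the defender: with q = P(B), equating Flank's and Center's payoffs gives 8q − 4 = −13q + 7 ⇒ q = 11/21.

4/21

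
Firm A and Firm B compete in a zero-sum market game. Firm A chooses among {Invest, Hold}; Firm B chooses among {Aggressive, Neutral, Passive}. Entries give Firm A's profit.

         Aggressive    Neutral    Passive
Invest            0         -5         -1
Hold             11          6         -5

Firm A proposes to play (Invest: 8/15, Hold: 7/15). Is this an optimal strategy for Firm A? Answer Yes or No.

No

Against Aggressive this mix gives (8/15)·0 + (7/15)·11 = 77/15.
Against Neutral this mix gives (8/15)·(-5) + (7/15)·6 = 2/15.
Against Passive this mix gives (8/15)·(-1) + (7/15)·(-5) = -43/15.
Firm B will play Passive, holding Firm A to -43/15. Shifting weight toward the row that does better against Passive would raise this floor (the equalizing mix achieves -31/15 against both Passive and Neutral), so the proposed strategy is not optimal.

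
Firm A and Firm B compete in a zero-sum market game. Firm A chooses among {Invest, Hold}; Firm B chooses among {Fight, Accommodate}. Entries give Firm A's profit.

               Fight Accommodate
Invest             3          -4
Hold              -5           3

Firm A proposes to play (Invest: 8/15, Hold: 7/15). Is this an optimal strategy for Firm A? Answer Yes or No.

Yes

Against Fight this mix gives (8/15)·3 + (7/15)·(-5) = -11/15.
Against Accommodate this mix gives (8/15)·(-4) + (7/15)·3 = -11/15.
All of Firm B's active replies (Fight, Accommodate) yield -11/15, and no column does worse for Firm A. The mix makes Firm B indifferent and guarantees -11/15, so it is optimal.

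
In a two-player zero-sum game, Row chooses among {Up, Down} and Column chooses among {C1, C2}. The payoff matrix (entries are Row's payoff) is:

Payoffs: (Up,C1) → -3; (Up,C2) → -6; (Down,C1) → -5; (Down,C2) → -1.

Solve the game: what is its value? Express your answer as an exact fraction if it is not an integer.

Row minima: Up → -6, Down → -5; maximin = -5.
Column maxima: C1 → -3, C2 → -1; minimax = -3.
-5 ≠ -3, so there is no saddle point; optimal play is mixed.
Let Row play Up with probability p. Expected payoff against C1: (-3)p + (-5)(1−p) = 2p − 5; against C2: (-6)p + (-1)(1−p) = −5p − 1.
Setting these equal: 2p − 5 = −5p − 1 ⇒ 7p = 4 ⇒ p = 4/7, and the value is (2)·(4/7) − 5 = -27/7.
For Column: with q = P(C1), equating Up's and Down's payoffs gives 3q − 6 = −4q − 1 ⇒ q = 5/7.

-27/7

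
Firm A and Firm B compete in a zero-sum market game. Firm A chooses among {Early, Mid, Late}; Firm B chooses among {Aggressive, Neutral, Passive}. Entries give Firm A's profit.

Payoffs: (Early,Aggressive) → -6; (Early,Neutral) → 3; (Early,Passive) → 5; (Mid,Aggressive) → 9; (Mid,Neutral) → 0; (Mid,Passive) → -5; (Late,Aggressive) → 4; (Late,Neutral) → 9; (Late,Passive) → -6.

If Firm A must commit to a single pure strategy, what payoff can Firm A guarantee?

Row minima: Early → -6, Mid → -5, Late → -6.
The best of these is -5.

-5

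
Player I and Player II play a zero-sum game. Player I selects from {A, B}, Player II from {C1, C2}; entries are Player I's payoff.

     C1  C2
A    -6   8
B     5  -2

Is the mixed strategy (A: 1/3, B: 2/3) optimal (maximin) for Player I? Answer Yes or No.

Yes

Against C1 this mix gives (1/3)·(-6) + (2/3)·5 = 4/3.
Against C2 this mix gives (1/3)·8 + (2/3)·(-2) = 4/3.
All of Player II's active replies (C1, C2) yield 4/3, and no column does worse for Player I. The mix makes Player II indifferent and guarantees 4/3, so it is optimal.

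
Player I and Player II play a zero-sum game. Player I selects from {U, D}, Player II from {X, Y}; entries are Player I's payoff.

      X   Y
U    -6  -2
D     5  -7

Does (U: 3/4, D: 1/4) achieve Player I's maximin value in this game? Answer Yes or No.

Against X this mix gives (3/4)·(-6) + (1/4)·5 = -13/4.
Against Y this mix gives (3/4)·(-2) + (1/4)·(-7) = -13/4.
All of Player II's active replies (X, Y) yield -13/4, and no column does worse for Player I. The mix makes Player II indifferent and guarantees -13/4, so it is optimal.

Yes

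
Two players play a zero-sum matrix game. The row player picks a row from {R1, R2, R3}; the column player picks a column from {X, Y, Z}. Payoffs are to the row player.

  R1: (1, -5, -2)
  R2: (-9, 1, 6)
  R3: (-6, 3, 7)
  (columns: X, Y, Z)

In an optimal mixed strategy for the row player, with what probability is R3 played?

Row minima: R1 → -5, R2 → -9, R3 → -6; maximin = -5.
Column maxima: X → 1, Y → 3, Z → 7; minimax = 1.
-5 ≠ 1, so there is no saddle point; optimal play is mixed.
R2 is strictly dominated by R3, so the row player never plays it.
Z is strictly dominated by Y (it gives the row player strictly more in every row), so the column player never plays it.
On the remaining 2×2 (R1, R3 vs X, Y):
Let the row player play R1 with probability p. Expected payoff against X: 1p + (-6)(1−p) = 7p − 6; against Y: (-5)p + 3(1−p) = −8p + 3.
Setting these equal: 7p − 6 = −8p + 3 ⇒ 15p = 9 ⇒ p = 3/5, and the value is (7)·(3/5) − 6 = -9/5.
For the column player: with q = P(X), equating R1's and R3's payoffs gives 6q − 5 = −9q + 3 ⇒ q = 8/15.

2/5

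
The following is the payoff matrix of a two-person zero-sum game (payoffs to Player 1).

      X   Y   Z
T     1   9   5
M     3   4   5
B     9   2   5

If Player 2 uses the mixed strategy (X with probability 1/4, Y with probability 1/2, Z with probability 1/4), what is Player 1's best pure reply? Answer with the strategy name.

T

Expected payoff of T: (1/4)·1 + (1/2)·9 + (1/4)·5 = 6.
Expected payoff of M: (1/4)·3 + (1/2)·4 + (1/4)·5 = 4.
Expected payoff of B: (1/4)·9 + (1/2)·2 + (1/4)·5 = 9/2.
The largest is 6, so Player 1's best response is T.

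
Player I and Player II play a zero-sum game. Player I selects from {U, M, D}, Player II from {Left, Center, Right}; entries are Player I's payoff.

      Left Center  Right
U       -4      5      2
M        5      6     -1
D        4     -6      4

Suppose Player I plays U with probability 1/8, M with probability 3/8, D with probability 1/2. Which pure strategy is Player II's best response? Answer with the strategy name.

Center

If Player II plays Left, Player I's expected payoff is (1/8)·(-4) + (3/8)·5 + (1/2)·4 = 27/8.
If Player II plays Center, Player I's expected payoff is (1/8)·5 + (3/8)·6 + (1/2)·(-6) = -1/8.
If Player II plays Right, Player I's expected payoff is (1/8)·2 + (3/8)·(-1) + (1/2)·4 = 15/8.
Player II minimizes Player I's payoff; the smallest is -1/8, so the best response is Center.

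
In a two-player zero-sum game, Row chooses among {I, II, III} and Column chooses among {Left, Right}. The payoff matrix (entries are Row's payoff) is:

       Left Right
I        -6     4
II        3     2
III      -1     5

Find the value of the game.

17/7

Row minima: I → -6, II → 2, III → -1; maximin = 2.
Column maxima: Left → 3, Right → 5; minimax = 3.
2 ≠ 3, so there is no saddle point; optimal play is mixed.
I is strictly dominated by III, so Row never plays it.
On the remaining 2×2 (II, III vs Left, Right):
Let Row play II with probability p. Expected payoff against Left: 3p + (-1)(1−p) = 4p − 1; against Right: 2p + 5(1−p) = −3p + 5.
Setting these equal: 4p − 1 = −3p + 5 ⇒ 7p = 6 ⇒ p = 6/7, and the value is (4)·(6/7) − 1 = 17/7.
For Column: with q = P(Left), equating II's and III's payoffs gives q + 2 = −6q + 5 ⇒ q = 3/7.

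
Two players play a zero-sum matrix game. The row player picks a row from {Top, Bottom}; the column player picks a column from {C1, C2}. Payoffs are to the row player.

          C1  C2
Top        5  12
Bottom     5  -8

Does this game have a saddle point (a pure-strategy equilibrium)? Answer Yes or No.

Yes

Row minima: Top → 5, Bottom → -8; maximin = 5.
Column maxima: C1 → 5, C2 → 12; minimax = 5.
maximin = minimax = 5, so a saddle point exists.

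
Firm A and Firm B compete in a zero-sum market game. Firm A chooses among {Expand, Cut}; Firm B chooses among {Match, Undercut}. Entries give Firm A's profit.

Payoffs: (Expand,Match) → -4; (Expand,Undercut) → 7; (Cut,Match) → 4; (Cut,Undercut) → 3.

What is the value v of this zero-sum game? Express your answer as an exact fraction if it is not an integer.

Row minima: Expand → -4, Cut → 3; maximin = 3.
Column maxima: Match → 4, Undercut → 7; minimax = 4.
3 ≠ 4, so there is no saddle point; optimal play is mixed.
Let Firm A play Expand with probability p. Expected payoff against Match: (-4)p + 4(1−p) = −8p + 4; against Undercut: 7p + 3(1−p) = 4p + 3.
Setting these equal: −8p + 4 = 4p + 3 ⇒ −12p = -1 ⇒ p = 1/12, and the value is (-8)·(1/12) + 4 = 10/3.
For Firm B: with q = P(Match), equating Expand's and Cut's payoffs gives −11q + 7 = q + 3 ⇒ q = 1/3.

10/3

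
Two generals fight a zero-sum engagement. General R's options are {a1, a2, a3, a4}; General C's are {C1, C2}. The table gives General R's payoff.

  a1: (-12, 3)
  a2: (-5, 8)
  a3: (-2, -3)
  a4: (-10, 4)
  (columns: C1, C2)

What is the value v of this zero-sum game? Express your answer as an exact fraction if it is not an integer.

-31/14

Row minima: a1 → -12, a2 → -5, a3 → -3, a4 → -10; maximin = -3.
Column maxima: C1 → -2, C2 → 8; minimax = -2.
-3 ≠ -2, so there is no saddle point; optimal play is mixed.
a1 is strictly dominated by a2, so General R never plays it.
a4 is strictly dominated by a2, so General R never plays it.
On the remaining 2×2 (a2, a3 vs C1, C2):
Let General R play a2 with probability p. Expected payoff against C1: (-5)p + (-2)(1−p) = −3p − 2; against C2: 8p + (-3)(1−p) = 11p − 3.
Setting these equal: −3p − 2 = 11p − 3 ⇒ −14p = -1 ⇒ p = 1/14, and the value is (-3)·(1/14) − 2 = -31/14.
For General C: with q = P(C1), equating a2's and a3's payoffs gives −13q + 8 = q − 3 ⇒ q = 11/14.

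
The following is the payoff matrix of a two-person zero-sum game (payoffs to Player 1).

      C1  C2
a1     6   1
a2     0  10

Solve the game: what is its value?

4

Row minima: a1 → 1, a2 → 0; maximin = 1.
Column maxima: C1 → 6, C2 → 10; minimax = 6.
1 ≠ 6, so there is no saddle point; optimal play is mixed.
Let Player 1 play a1 with probability p. Expected payoff against C1: 6p + 0(1−p) = 6p; against C2: 1p + 10(1−p) = −9p + 10.
Setting these equal: 6p = −9p + 10 ⇒ 15p = 10 ⇒ p = 2/3, and the value is (6)·(2/3) = 4.
For Player 2: with q = P(C1), equating a1's and a2's payoffs gives 5q + 1 = −10q + 10 ⇒ q = 3/5.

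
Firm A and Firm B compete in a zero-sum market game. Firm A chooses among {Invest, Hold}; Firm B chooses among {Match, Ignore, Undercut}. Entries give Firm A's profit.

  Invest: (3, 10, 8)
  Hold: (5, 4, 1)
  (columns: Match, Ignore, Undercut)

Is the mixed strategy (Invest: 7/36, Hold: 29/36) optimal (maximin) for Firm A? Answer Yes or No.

Against Match this mix gives (7/36)·3 + (29/36)·5 = 83/18.
Against Ignore this mix gives (7/36)·10 + (29/36)·4 = 31/6.
Against Undercut this mix gives (7/36)·8 + (29/36)·1 = 85/36.
Firm B will play Undercut, holding Firm A to 85/36. Shifting weight toward the row that does better against Undercut would raise this floor (the equalizing mix achieves 37/9 against both Undercut and Match), so the proposed strategy is not optimal.

No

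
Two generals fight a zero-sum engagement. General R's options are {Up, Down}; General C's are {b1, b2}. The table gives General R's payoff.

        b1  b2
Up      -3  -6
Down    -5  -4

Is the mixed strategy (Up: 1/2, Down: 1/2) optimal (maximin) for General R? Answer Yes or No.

Against b1 this mix gives (1/2)·(-3) + (1/2)·(-5) = -4.
Against b2 this mix gives (1/2)·(-6) + (1/2)·(-4) = -5.
General C will play b2, holding General R to -5. Shifting weight toward the row that does better against b2 would raise this floor (the equalizing mix achieves -9/2 against both b2 and b1), so the proposed strategy is not optimal.

No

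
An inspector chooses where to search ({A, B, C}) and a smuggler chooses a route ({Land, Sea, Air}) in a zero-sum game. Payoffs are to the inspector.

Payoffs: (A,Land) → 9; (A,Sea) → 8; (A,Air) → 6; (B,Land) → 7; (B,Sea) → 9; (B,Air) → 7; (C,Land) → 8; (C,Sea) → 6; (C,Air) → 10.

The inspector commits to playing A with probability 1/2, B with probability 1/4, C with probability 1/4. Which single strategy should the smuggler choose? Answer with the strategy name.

If the smuggler plays Land, the inspector's expected payoff is (1/2)·9 + (1/4)·7 + (1/4)·8 = 33/4.
If the smuggler plays Sea, the inspector's expected payoff is (1/2)·8 + (1/4)·9 + (1/4)·6 = 31/4.
If the smuggler plays Air, the inspector's expected payoff is (1/2)·6 + (1/4)·7 + (1/4)·10 = 29/4.
The smuggler minimizes the inspector's payoff; the smallest is 29/4, so the best response is Air.

Air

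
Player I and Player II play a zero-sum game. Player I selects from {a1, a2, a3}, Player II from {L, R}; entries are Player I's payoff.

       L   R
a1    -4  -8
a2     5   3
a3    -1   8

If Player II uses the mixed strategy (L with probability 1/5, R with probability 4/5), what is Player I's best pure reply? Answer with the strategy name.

Expected payoff of a1: (1/5)·(-4) + (4/5)·(-8) = -36/5.
Expected payoff of a2: (1/5)·5 + (4/5)·3 = 17/5.
Expected payoff of a3: (1/5)·(-1) + (4/5)·8 = 31/5.
The largest is 31/5, so Player I's best response is a3.

a3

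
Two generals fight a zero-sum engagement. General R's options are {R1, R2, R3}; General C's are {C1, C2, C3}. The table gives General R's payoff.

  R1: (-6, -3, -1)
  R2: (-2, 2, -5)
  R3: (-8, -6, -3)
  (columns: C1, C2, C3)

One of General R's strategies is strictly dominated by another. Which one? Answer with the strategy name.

R3

R1 gives a strictly higher payoff than R3 against every column: -6 > -8, -3 > -6, -1 > -3.
So R3 is strictly dominated and General R never plays it.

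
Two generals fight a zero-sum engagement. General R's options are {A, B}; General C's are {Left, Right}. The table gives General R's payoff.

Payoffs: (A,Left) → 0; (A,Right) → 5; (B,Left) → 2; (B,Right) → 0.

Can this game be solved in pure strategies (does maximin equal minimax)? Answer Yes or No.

No

Row minima: A → 0, B → 0; maximin = 0.
Column maxima: Left → 2, Right → 5; minimax = 2.
0 ≠ 2, so no pure-strategy equilibrium exists.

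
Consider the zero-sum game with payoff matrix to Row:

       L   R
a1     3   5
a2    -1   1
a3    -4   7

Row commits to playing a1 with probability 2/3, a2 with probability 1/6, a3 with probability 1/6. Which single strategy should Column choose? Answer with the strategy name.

If Column plays L, Row's expected payoff is (2/3)·3 + (1/6)·(-1) + (1/6)·(-4) = 7/6.
If Column plays R, Row's expected payoff is (2/3)·5 + (1/6)·1 + (1/6)·7 = 14/3.
Column minimizes Row's payoff; the smallest is 7/6, so the best response is L.

L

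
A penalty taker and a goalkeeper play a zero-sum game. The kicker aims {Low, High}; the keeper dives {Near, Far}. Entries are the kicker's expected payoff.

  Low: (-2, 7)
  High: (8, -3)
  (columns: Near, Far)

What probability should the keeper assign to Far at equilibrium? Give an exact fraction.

Row minima: Low → -2, High → -3; maximin = -2.
Column maxima: Near → 8, Far → 7; minimax = 7.
-2 ≠ 7, so there is no saddle point; optimal play is mixed.
Let the kicker play Low with probability p. Expected payoff against Near: (-2)p + 8(1−p) = −10p + 8; against Far: 7p + (-3)(1−p) = 10p − 3.
Setting these equal: −10p + 8 = 10p − 3 ⇒ −20p = -11 ⇒ p = 11/20, and the value is (-10)·(11/20) + 8 = 5/2.
For the keeper: with q = P(Near), equating Low's and High's payoffs gives −9q + 7 = 11q − 3 ⇒ q = 1/2.

1/2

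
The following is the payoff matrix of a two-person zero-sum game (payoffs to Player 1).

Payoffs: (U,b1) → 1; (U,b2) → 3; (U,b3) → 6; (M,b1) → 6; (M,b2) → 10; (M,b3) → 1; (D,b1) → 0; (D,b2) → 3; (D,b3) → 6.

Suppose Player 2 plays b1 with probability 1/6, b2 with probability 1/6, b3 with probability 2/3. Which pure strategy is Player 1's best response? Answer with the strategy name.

U

Expected payoff of U: (1/6)·1 + (1/6)·3 + (2/3)·6 = 14/3.
Expected payoff of M: (1/6)·6 + (1/6)·10 + (2/3)·1 = 10/3.
Expected payoff of D: (1/6)·0 + (1/6)·3 + (2/3)·6 = 9/2.
The largest is 14/3, so Player 1's best response is U.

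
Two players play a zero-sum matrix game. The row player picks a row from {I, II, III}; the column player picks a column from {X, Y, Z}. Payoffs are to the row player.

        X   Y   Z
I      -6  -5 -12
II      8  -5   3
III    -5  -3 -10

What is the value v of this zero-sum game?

-59/15

Row minima: I → -12, II → -5, III → -10; maximin = -5.
Column maxima: X → 8, Y → -3, Z → 3; minimax = -3.
-5 ≠ -3, so there is no saddle point; optimal play is mixed.
I is strictly dominated by III, so the row player never plays it.
X is strictly dominated by Z (it gives the row player strictly more in every row), so the column player never plays it.
On the remaining 2×2 (II, III vs Y, Z):
Let the row player play II with probability p. Expected payoff against Y: (-5)p + (-3)(1−p) = −2p − 3; against Z: 3p + (-10)(1−p) = 13p − 10.
Setting these equal: −2p − 3 = 13p − 10 ⇒ −15p = -7 ⇒ p = 7/15, and the value is (-2)·(7/15) − 3 = -59/15.
For the column player: with q = P(Y), equating II's and III's payoffs gives −8q + 3 = 7q − 10 ⇒ q = 13/15.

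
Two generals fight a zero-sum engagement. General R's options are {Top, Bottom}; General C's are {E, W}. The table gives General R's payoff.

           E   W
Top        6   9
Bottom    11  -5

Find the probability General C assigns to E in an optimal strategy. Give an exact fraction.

Row minima: Top → 6, Bottom → -5; maximin = 6.
Column maxima: E → 11, W → 9; minimax = 9.
6 ≠ 9, so there is no saddle point; optimal play is mixed.
Let General R play Top with probability p. Expected payoff against E: 6p + 11(1−p) = −5p + 11; against W: 9p + (-5)(1−p) = 14p − 5.
Setting these equal: −5p + 11 = 14p − 5 ⇒ −19p = -16 ⇒ p = 16/19, and the value is (-5)·(16/19) + 11 = 129/19.
For General C: with q = P(E), equating Top's and Bottom's payoffs gives −3q + 9 = 16q − 5 ⇒ q = 14/19.

14/19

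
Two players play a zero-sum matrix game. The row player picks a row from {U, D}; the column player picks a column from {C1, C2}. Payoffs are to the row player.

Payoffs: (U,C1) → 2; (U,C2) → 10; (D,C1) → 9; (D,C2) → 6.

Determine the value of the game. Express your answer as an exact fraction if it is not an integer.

Row minima: U → 2, D → 6; maximin = 6.
Column maxima: C1 → 9, C2 → 10; minimax = 9.
6 ≠ 9, so there is no saddle point; optimal play is mixed.
Let the row player play U with probability p. Expected payoff against C1: 2p + 9(1−p) = −7p + 9; against C2: 10p + 6(1−p) = 4p + 6.
Setting these equal: −7p + 9 = 4p + 6 ⇒ −11p = -3 ⇒ p = 3/11, and the value is (-7)·(3/11) + 9 = 78/11.
For the column player: with q = P(C1), equating U's and D's payoffs gives −8q + 10 = 3q + 6 ⇒ q = 4/11.

78/11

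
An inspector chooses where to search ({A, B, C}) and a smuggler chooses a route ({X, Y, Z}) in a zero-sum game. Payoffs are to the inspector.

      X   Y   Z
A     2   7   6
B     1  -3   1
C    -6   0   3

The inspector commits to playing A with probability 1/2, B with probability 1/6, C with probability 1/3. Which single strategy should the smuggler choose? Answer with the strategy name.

If the smuggler plays X, the inspector's expected payoff is (1/2)·2 + (1/6)·1 + (1/3)·(-6) = -5/6.
If the smuggler plays Y, the inspector's expected payoff is (1/2)·7 + (1/6)·(-3) + (1/3)·0 = 3.
If the smuggler plays Z, the inspector's expected payoff is (1/2)·6 + (1/6)·1 + (1/3)·3 = 25/6.
The smuggler minimizes the inspector's payoff; the smallest is -5/6, so the best response is X.

X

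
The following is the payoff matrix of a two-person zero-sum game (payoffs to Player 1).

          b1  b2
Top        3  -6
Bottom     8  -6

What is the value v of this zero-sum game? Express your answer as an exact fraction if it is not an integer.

Row minima: Top → -6, Bottom → -6; maximin = -6.
Column maxima: b1 → 8, b2 → -6; minimax = -6.
Since maximin = minimax = -6, there is a saddle point and the value is -6.

-6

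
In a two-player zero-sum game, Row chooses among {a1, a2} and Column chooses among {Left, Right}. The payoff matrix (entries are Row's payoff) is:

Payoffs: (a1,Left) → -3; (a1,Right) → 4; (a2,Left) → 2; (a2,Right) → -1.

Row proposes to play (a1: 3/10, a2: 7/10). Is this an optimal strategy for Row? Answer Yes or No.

Against Left this mix gives (3/10)·(-3) + (7/10)·2 = 1/2.
Against Right this mix gives (3/10)·4 + (7/10)·(-1) = 1/2.
All of Column's active replies (Left, Right) yield 1/2, and no column does worse for Row. The mix makes Column indifferent and guarantees 1/2, so it is optimal.

Yes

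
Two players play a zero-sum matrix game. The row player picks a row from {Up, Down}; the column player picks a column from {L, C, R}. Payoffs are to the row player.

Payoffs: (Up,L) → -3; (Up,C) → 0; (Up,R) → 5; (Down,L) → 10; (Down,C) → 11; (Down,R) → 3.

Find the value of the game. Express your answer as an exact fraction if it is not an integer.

Row minima: Up → -3, Down → 3; maximin = 3.
Column maxima: L → 10, C → 11, R → 5; minimax = 5.
3 ≠ 5, so there is no saddle point; optimal play is mixed.
C is strictly dominated by L (it gives the row player strictly more in every row), so the column player never plays it.
On the remaining 2×2 (Up, Down vs L, R):
Let the row player play Up with probability p. Expected payoff against L: (-3)p + 10(1−p) = −13p + 10; against R: 5p + 3(1−p) = 2p + 3.
Setting these equal: −13p + 10 = 2p + 3 ⇒ −15p = -7 ⇒ p = 7/15, and the value is (-13)·(7/15) + 10 = 59/15.
For the column player: with q = P(L), equating Up's and Down's payoffs gives −8q + 5 = 7q + 3 ⇒ q = 2/15.

59/15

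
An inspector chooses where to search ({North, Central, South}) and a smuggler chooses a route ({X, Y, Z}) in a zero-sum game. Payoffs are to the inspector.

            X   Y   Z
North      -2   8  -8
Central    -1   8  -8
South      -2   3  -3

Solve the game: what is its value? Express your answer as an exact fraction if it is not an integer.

-3

Row minima: North → -8, Central → -8, South → -3; maximin = -3.
Column maxima: X → -1, Y → 8, Z → -3; minimax = -3.
Since maximin = minimax = -3, there is a saddle point and the value is -3.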